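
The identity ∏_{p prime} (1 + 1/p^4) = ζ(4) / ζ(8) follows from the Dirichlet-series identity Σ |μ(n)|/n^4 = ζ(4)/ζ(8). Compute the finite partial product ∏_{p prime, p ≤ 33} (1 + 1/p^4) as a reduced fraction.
∏ = 377183486665353545574471751056805902016576/349915921480385530721123181536044923530625

The primes p ≤ 33 are [2, 3, 5, 7, 11, 13, 17, 19, 23, 29, 31]. For each, (1 + 1/p^4) = (p^4 + 1)/p^4. Multiplying these fractions over p ∈ [2, 3, 5, 7, 11, 13, 17, 19, 23, 29, 31] gives 377183486665353545574471751056805902016576/349915921480385530721123181536044923530625. (In the limit P → ∞ this tends to ζ(4)/ζ(8).)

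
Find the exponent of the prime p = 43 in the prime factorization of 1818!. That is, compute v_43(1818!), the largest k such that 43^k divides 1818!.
v_43(1818!) = 42

Legendre's formula: v_p(n!) = Σ_{k ≥ 1} ⌊n / p^k⌋. For p = 43, n = 1818, the terms are:
  ⌊1818/43^1⌋ = ⌊1818/43⌋ = 42
(the next term ⌊1818/43^2⌋ = 0, terminating the sum). Summing: v_43(1818!) = 42 = 42.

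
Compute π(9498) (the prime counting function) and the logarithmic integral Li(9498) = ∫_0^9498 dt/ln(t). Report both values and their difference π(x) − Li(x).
π(9498) = 1177;  Li(9498) ≈ 1191.48;  π(x) − Li(x) ≈ -14.48.

Direct count of primes ≤ 9498 gives π(9498) = 1177. Numerical evaluation of the logarithmic integral gives Li(9498) ≈ 1191.48. The difference π(x) − Li(x) ≈ -14.48 is typically negative for small/moderate x (Li(x) overestimates), though Littlewood's theorem shows this sign changes infinitely often.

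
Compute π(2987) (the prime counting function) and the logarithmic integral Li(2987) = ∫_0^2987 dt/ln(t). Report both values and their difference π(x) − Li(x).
π(2987) = 429;  Li(2987) ≈ 441.14;  π(x) − Li(x) ≈ -12.14.

Direct count of primes ≤ 2987 gives π(2987) = 429. Numerical evaluation of the logarithmic integral gives Li(2987) ≈ 441.14. The difference π(x) − Li(x) ≈ -12.14 is typically negative for small/moderate x (Li(x) overestimates), though Littlewood's theorem shows this sign changes infinitely often.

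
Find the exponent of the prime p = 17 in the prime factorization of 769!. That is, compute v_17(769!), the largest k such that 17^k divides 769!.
v_17(769!) = 47

Legendre's formula: v_p(n!) = Σ_{k ≥ 1} ⌊n / p^k⌋. For p = 17, n = 769, the terms are:
  ⌊769/17^1⌋ = ⌊769/17⌋ = 45
  ⌊769/17^2⌋ = ⌊769/289⌋ = 2
(the next term ⌊769/17^3⌋ = 0, terminating the sum). Summing: v_17(769!) = 45 + 2 = 47.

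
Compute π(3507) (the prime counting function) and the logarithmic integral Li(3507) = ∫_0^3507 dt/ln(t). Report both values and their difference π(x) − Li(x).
π(3507) = 489;  Li(3507) ≈ 505.46;  π(x) − Li(x) ≈ -16.46.

Direct count of primes ≤ 3507 gives π(3507) = 489. Numerical evaluation of the logarithmic integral gives Li(3507) ≈ 505.46. The difference π(x) − Li(x) ≈ -16.46 is typically negative for small/moderate x (Li(x) overestimates), though Littlewood's theorem shows this sign changes infinitely often.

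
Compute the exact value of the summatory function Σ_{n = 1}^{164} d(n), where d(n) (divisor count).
Σ_{n ≤ 164} d(n) = 864

Compute d(n) for each 1 ≤ n ≤ 164: d(1) = 1, d(2) = 2, d(3) = 2, d(4) = 3, d(5) = 2, d(6) = 4, d(7) = 2, d(8) = 4, d(9) = 3, d(10) = 4, d(11) = 2, d(12) = 6, d(13) = 2, d(14) = 4, d(15) = 4, d(16) = 5, d(17) = 2, d(18) = 6, d(19) = 2, d(20) = 6, d(21) = 4, d(22) = 4, d(23) = 2, d(24) = 8, d(25) = 3, d(26) = 4, d(27) = 4, d(28) = 6, d(29) = 2, d(30) = 8, d(31) = 2, d(32) = 6, d(33) = 4, d(34) = 4, d(35) = 4, d(36) = 9, d(37) = 2, d(38) = 4, d(39) = 4, d(40) = 8, d(41) = 2, d(42) = 8, d(43) = 2, d(44) = 6, d(45) = 6, d(46) = 4, d(47) = 2, d(48) = 10, d(49) = 3, d(50) = 6, d(51) = 4, d(52) = 6, d(53) = 2, d(54) = 8, d(55) = 4, d(56) = 8, d(57) = 4, d(58) = 4, d(59) = 2, d(60) = 12, d(61) = 2, d(62) = 4, d(63) = 6, d(64) = 7, d(65) = 4, d(66) = 8, d(67) = 2, d(68) = 6, d(69) = 4, d(70) = 8, d(71) = 2, d(72) = 12, d(73) = 2, d(74) = 4, d(75) = 6, d(76) = 6, d(77) = 4, d(78) = 8, d(79) = 2, d(80) = 10, d(81) = 5, d(82) = 4, d(83) = 2, d(84) = 12, d(85) = 4, d(86) = 4, d(87) = 4, d(88) = 8, d(89) = 2, d(90) = 12, d(91) = 4, d(92) = 6, d(93) = 4, d(94) = 4, d(95) = 4, d(96) = 12, d(97) = 2, d(98) = 6, d(99) = 6, d(100) = 9, d(101) = 2, d(102) = 8, d(103) = 2, d(104) = 8, d(105) = 8, d(106) = 4, d(107) = 2, d(108) = 12, d(109) = 2, d(110) = 8, d(111) = 4, d(112) = 10, d(113) = 2, d(114) = 8, d(115) = 4, d(116) = 6, d(117) = 6, d(118) = 4, d(119) = 4, d(120) = 16, d(121) = 3, d(122) = 4, d(123) = 4, d(124) = 6, d(125) = 4, d(126) = 12, d(127) = 2, d(128) = 8, d(129) = 4, d(130) = 8, d(131) = 2, d(132) = 12, d(133) = 4, d(134) = 4, d(135) = 8, d(136) = 8, d(137) = 2, d(138) = 8, d(139) = 2, d(140) = 12, d(141) = 4, d(142) = 4, d(143) = 4, d(144) = 15, d(145) = 4, d(146) = 4, d(147) = 6, d(148) = 6, d(149) = 2, d(150) = 12, d(151) = 2, d(152) = 8, d(153) = 6, d(154) = 8, d(155) = 4, d(156) = 12, d(157) = 2, d(158) = 4, d(159) = 4, d(160) = 12, d(161) = 4, d(162) = 10, d(163) = 2, d(164) = 6. Summing all 164 values: 864. (Dirichlet's divisor formula: Σ_{n ≤ x} d(n) = x ln(x) + (2γ − 1) x + O(√x). For x = 164, the asymptotic estimate is ≈ 861.70.)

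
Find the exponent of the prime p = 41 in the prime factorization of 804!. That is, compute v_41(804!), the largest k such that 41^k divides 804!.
v_41(804!) = 19

Legendre's formula: v_p(n!) = Σ_{k ≥ 1} ⌊n / p^k⌋. For p = 41, n = 804, the terms are:
  ⌊804/41^1⌋ = ⌊804/41⌋ = 19
(the next term ⌊804/41^2⌋ = 0, terminating the sum). Summing: v_41(804!) = 19 = 19.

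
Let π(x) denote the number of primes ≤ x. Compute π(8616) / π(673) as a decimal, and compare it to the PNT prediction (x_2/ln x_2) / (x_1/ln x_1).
π(8616)/π(673) = 1072/122 ≈ 8.7869;  PNT prediction ≈ 9.2001.

π(673) = 122 and π(8616) = 1072, so π(8616)/π(673) ≈ 8.7869. The PNT-predicted ratio is (8616/ln(8616)) / (673/ln(673)) ≈ 9.2001. The two agree to within a few percent, as expected.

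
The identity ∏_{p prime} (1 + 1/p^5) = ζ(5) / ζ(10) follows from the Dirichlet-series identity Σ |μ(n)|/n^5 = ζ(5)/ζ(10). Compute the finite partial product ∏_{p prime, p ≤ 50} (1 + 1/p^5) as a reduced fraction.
∏ = 77350420258916008694441522216355088445733760320747817275637792505856/74669957780522328018216335873020857442299719217280893302140029444835

The primes p ≤ 50 are [2, 3, 5, 7, 11, 13, 17, 19, 23, 29, 31, 37, 41, 43, 47]. For each, (1 + 1/p^5) = (p^5 + 1)/p^5. Multiplying these fractions over p ∈ [2, 3, 5, 7, 11, 13, 17, 19, 23, 29, 31, 37, 41, 43, 47] gives 77350420258916008694441522216355088445733760320747817275637792505856/74669957780522328018216335873020857442299719217280893302140029444835. (In the limit P → ∞ this tends to ζ(5)/ζ(10).)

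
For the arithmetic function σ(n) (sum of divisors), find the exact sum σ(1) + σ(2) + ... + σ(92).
Σ_{n ≤ 92} σ(n) = 7013

Compute σ(n) for each 1 ≤ n ≤ 92: σ(1) = 1, σ(2) = 3, σ(3) = 4, σ(4) = 7, σ(5) = 6, σ(6) = 12, σ(7) = 8, σ(8) = 15, σ(9) = 13, σ(10) = 18, σ(11) = 12, σ(12) = 28, σ(13) = 14, σ(14) = 24, σ(15) = 24, σ(16) = 31, σ(17) = 18, σ(18) = 39, σ(19) = 20, σ(20) = 42, σ(21) = 32, σ(22) = 36, σ(23) = 24, σ(24) = 60, σ(25) = 31, σ(26) = 42, σ(27) = 40, σ(28) = 56, σ(29) = 30, σ(30) = 72, σ(31) = 32, σ(32) = 63, σ(33) = 48, σ(34) = 54, σ(35) = 48, σ(36) = 91, σ(37) = 38, σ(38) = 60, σ(39) = 56, σ(40) = 90, σ(41) = 42, σ(42) = 96, σ(43) = 44, σ(44) = 84, σ(45) = 78, σ(46) = 72, σ(47) = 48, σ(48) = 124, σ(49) = 57, σ(50) = 93, σ(51) = 72, σ(52) = 98, σ(53) = 54, σ(54) = 120, σ(55) = 72, σ(56) = 120, σ(57) = 80, σ(58) = 90, σ(59) = 60, σ(60) = 168, σ(61) = 62, σ(62) = 96, σ(63) = 104, σ(64) = 127, σ(65) = 84, σ(66) = 144, σ(67) = 68, σ(68) = 126, σ(69) = 96, σ(70) = 144, σ(71) = 72, σ(72) = 195, σ(73) = 74, σ(74) = 114, σ(75) = 124, σ(76) = 140, σ(77) = 96, σ(78) = 168, σ(79) = 80, σ(80) = 186, σ(81) = 121, σ(82) = 126, σ(83) = 84, σ(84) = 224, σ(85) = 108, σ(86) = 132, σ(87) = 120, σ(88) = 180, σ(89) = 90, σ(90) = 234, σ(91) = 112, σ(92) = 168. Summing all 92 values: 7013. (Average order: Σ_{n ≤ x} σ(n) ~ (π²/12) x². For x = 92, (π²/12)·92² ≈ 6961.36.)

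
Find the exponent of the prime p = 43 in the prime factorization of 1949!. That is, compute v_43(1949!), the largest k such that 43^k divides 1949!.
v_43(1949!) = 46

Legendre's formula: v_p(n!) = Σ_{k ≥ 1} ⌊n / p^k⌋. For p = 43, n = 1949, the terms are:
  ⌊1949/43^1⌋ = ⌊1949/43⌋ = 45
  ⌊1949/43^2⌋ = ⌊1949/1849⌋ = 1
(the next term ⌊1949/43^3⌋ = 0, terminating the sum). Summing: v_43(1949!) = 45 + 1 = 46.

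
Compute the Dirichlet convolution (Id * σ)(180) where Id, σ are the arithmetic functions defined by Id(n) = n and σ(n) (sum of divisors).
(Id * σ)(180) = 6358

Divisors of 180: [1, 2, 3, 4, 5, 6, 9, 10, 12, 15, 18, 20, 30, 36, 45, 60, 90, 180]. For each d | 180:
  d = 1: Id(1) · σ(180/1) = 1 · 546 = 546
  d = 2: Id(2) · σ(180/2) = 2 · 234 = 468
  d = 3: Id(3) · σ(180/3) = 3 · 168 = 504
  d = 4: Id(4) · σ(180/4) = 4 · 78 = 312
  d = 5: Id(5) · σ(180/5) = 5 · 91 = 455
  d = 6: Id(6) · σ(180/6) = 6 · 72 = 432
  d = 9: Id(9) · σ(180/9) = 9 · 42 = 378
  d = 10: Id(10) · σ(180/10) = 10 · 39 = 390
  d = 12: Id(12) · σ(180/12) = 12 · 24 = 288
  d = 15: Id(15) · σ(180/15) = 15 · 28 = 420
  d = 18: Id(18) · σ(180/18) = 18 · 18 = 324
  d = 20: Id(20) · σ(180/20) = 20 · 13 = 260
  d = 30: Id(30) · σ(180/30) = 30 · 12 = 360
  d = 36: Id(36) · σ(180/36) = 36 · 6 = 216
  d = 45: Id(45) · σ(180/45) = 45 · 7 = 315
  d = 60: Id(60) · σ(180/60) = 60 · 4 = 240
  d = 90: Id(90) · σ(180/90) = 90 · 3 = 270
  d = 180: Id(180) · σ(180/180) = 180 · 1 = 180
Summing: (Id * σ)(180) = 546 + 468 + 504 + 312 + 455 + 432 + 378 + 390 + 288 + 420 + 324 + 260 + 360 + 216 + 315 + 240 + 270 + 180 = 6358.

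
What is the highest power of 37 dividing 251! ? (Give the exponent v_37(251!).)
v_37(251!) = 6

Legendre's formula: v_p(n!) = Σ_{k ≥ 1} ⌊n / p^k⌋. For p = 37, n = 251, the terms are:
  ⌊251/37^1⌋ = ⌊251/37⌋ = 6
(the next term ⌊251/37^2⌋ = 0, terminating the sum). Summing: v_37(251!) = 6 = 6.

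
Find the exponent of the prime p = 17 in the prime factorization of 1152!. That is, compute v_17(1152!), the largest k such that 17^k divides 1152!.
v_17(1152!) = 70

Legendre's formula: v_p(n!) = Σ_{k ≥ 1} ⌊n / p^k⌋. For p = 17, n = 1152, the terms are:
  ⌊1152/17^1⌋ = ⌊1152/17⌋ = 67
  ⌊1152/17^2⌋ = ⌊1152/289⌋ = 3
(the next term ⌊1152/17^3⌋ = 0, terminating the sum). Summing: v_17(1152!) = 67 + 3 = 70.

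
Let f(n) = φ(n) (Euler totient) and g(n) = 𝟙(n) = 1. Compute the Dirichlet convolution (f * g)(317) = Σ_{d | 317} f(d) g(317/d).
(φ * 𝟙)(317) = 317

Divisors of 317: [1, 317]. For each d | 317:
  d = 1: φ(1) · 𝟙(317/1) = 1 · 1 = 1
  d = 317: φ(317) · 𝟙(317/317) = 316 · 1 = 316
Summing: (φ * 𝟙)(317) = 1 + 316 = 317.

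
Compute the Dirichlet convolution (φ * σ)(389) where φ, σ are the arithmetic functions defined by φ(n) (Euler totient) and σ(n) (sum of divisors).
(φ * σ)(389) = 778

Divisors of 389: [1, 389]. For each d | 389:
  d = 1: φ(1) · σ(389/1) = 1 · 390 = 390
  d = 389: φ(389) · σ(389/389) = 388 · 1 = 388
Summing: (φ * σ)(389) = 390 + 388 = 778.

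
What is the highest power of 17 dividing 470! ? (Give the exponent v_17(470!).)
v_17(470!) = 28

Legendre's formula: v_p(n!) = Σ_{k ≥ 1} ⌊n / p^k⌋. For p = 17, n = 470, the terms are:
  ⌊470/17^1⌋ = ⌊470/17⌋ = 27
  ⌊470/17^2⌋ = ⌊470/289⌋ = 1
(the next term ⌊470/17^3⌋ = 0, terminating the sum). Summing: v_17(470!) = 27 + 1 = 28.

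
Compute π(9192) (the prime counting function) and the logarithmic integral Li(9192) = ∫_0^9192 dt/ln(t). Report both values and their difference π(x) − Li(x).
π(9192) = 1139;  Li(9192) ≈ 1158.01;  π(x) − Li(x) ≈ -19.01.

Direct count of primes ≤ 9192 gives π(9192) = 1139. Numerical evaluation of the logarithmic integral gives Li(9192) ≈ 1158.01. The difference π(x) − Li(x) ≈ -19.01 is typically negative for small/moderate x (Li(x) overestimates), though Littlewood's theorem shows this sign changes infinitely often.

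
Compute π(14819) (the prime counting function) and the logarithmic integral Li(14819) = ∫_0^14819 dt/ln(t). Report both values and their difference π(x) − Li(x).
π(14819) = 1735;  Li(14819) ≈ 1757.79;  π(x) − Li(x) ≈ -22.79.

Direct count of primes ≤ 14819 gives π(14819) = 1735. Numerical evaluation of the logarithmic integral gives Li(14819) ≈ 1757.79. The difference π(x) − Li(x) ≈ -22.79 is typically negative for small/moderate x (Li(x) overestimates), though Littlewood's theorem shows this sign changes infinitely often.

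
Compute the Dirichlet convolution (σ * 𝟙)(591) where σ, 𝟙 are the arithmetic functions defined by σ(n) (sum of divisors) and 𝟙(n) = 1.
(σ * 𝟙)(591) = 995

Divisors of 591: [1, 3, 197, 591]. For each d | 591:
  d = 1: σ(1) · 𝟙(591/1) = 1 · 1 = 1
  d = 3: σ(3) · 𝟙(591/3) = 4 · 1 = 4
  d = 197: σ(197) · 𝟙(591/197) = 198 · 1 = 198
  d = 591: σ(591) · 𝟙(591/591) = 792 · 1 = 792
Summing: (σ * 𝟙)(591) = 1 + 4 + 198 + 792 = 995.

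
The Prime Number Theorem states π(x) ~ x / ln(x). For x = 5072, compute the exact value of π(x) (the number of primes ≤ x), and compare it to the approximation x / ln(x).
π(5072) = 677;  x/ln(x) ≈ 594.50;  relative error ≈ 12.19%.

Directly count primes up to 5072: π(5072) = 677. The PNT approximation gives 5072/ln(5072) ≈ 5072/8.53149 ≈ 594.50. Relative error (π(x) − x/ln(x)) / π(x) ≈ 12.19%; the approximation is known to undercount slightly (Li(x) is a better estimate).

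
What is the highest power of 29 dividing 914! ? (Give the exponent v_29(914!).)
v_29(914!) = 32

Legendre's formula: v_p(n!) = Σ_{k ≥ 1} ⌊n / p^k⌋. For p = 29, n = 914, the terms are:
  ⌊914/29^1⌋ = ⌊914/29⌋ = 31
  ⌊914/29^2⌋ = ⌊914/841⌋ = 1
(the next term ⌊914/29^3⌋ = 0, terminating the sum). Summing: v_29(914!) = 31 + 1 = 32.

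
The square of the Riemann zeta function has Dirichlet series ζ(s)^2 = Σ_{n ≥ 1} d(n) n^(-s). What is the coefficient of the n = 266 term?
d(266) = 8

ζ(s)^2 = (Σ 1/m^s)(Σ 1/k^s). The coefficient of 1/n^s in the product is the number of ordered pairs (m, k) with mk = n, which equals d(n). For n = 266, divisors are [1, 2, 7, 14, 19, 38, 133, 266], so d(266) = 8.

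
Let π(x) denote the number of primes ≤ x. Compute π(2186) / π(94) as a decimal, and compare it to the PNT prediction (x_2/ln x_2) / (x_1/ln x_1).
π(2186)/π(94) = 327/24 ≈ 13.6250;  PNT prediction ≈ 13.7397.

π(94) = 24 and π(2186) = 327, so π(2186)/π(94) ≈ 13.6250. The PNT-predicted ratio is (2186/ln(2186)) / (94/ln(94)) ≈ 13.7397. The two agree to within a few percent, as expected.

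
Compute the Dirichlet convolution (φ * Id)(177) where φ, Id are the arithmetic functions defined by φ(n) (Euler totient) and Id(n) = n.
(φ * Id)(177) = 585

Divisors of 177: [1, 3, 59, 177]. For each d | 177:
  d = 1: φ(1) · Id(177/1) = 1 · 177 = 177
  d = 3: φ(3) · Id(177/3) = 2 · 59 = 118
  d = 59: φ(59) · Id(177/59) = 58 · 3 = 174
  d = 177: φ(177) · Id(177/177) = 116 · 1 = 116
Summing: (φ * Id)(177) = 177 + 118 + 174 + 116 = 585.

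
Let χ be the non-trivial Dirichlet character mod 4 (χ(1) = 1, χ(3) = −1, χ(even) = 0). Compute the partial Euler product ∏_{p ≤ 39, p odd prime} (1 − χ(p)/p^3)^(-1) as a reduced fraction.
∏ = 23039676015771696171729025/23777920687809392849977344

The odd primes p ≤ 39 are [3, 5, 7, 11, 13, 17, 19, 23, 29, 31, 37]. For each, χ(p) = 1 if p ≡ 1 mod 4, χ(p) = −1 if p ≡ 3 mod 4. Taking (1 − χ(p)/p^3)^(-1) = p^3/(p^3 − χ(p)): (1 − (-1)/3^3)^(-1) · (1 − (1)/5^3)^(-1) · (1 − (-1)/7^3)^(-1) · (1 − (-1)/11^3)^(-1) · (1 − (1)/13^3)^(-1) · (1 − (1)/17^3)^(-1) · (1 − (-1)/19^3)^(-1) · (1 − (-1)/23^3)^(-1) · (1 − (1)/29^3)^(-1) · (1 − (-1)/31^3)^(-1) · (1 − (1)/37^3)^(-1) = 23039676015771696171729025/23777920687809392849977344.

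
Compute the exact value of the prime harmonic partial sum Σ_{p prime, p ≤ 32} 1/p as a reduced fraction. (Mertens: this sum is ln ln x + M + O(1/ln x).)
Σ 1/p = 314016924901/200560490130

π(32) = 11, so the primes ≤ 32 are [2, 3, 5, 7, 11, 13, 17, 19, 23, 29, 31]. Summing 1/p over these primes: 314016924901/200560490130 ≈ 1.5657. Mertens estimate ln ln(32) + 0.2615 ≈ 1.5044.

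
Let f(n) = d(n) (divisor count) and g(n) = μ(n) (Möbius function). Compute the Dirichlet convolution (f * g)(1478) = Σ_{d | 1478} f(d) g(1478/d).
(d * μ)(1478) = 1

Divisors of 1478: [1, 2, 739, 1478]. For each d | 1478:
  d = 1: d(1) · μ(1478/1) = 1 · 1 = 1
  d = 2: d(2) · μ(1478/2) = 2 · -1 = -2
  d = 739: d(739) · μ(1478/739) = 2 · -1 = -2
  d = 1478: d(1478) · μ(1478/1478) = 4 · 1 = 4
Summing: (d * μ)(1478) = 1 + -2 + -2 + 4 = 1.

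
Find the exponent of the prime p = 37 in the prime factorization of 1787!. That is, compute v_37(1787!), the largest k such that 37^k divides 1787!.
v_37(1787!) = 49

Legendre's formula: v_p(n!) = Σ_{k ≥ 1} ⌊n / p^k⌋. For p = 37, n = 1787, the terms are:
  ⌊1787/37^1⌋ = ⌊1787/37⌋ = 48
  ⌊1787/37^2⌋ = ⌊1787/1369⌋ = 1
(the next term ⌊1787/37^3⌋ = 0, terminating the sum). Summing: v_37(1787!) = 48 + 1 = 49.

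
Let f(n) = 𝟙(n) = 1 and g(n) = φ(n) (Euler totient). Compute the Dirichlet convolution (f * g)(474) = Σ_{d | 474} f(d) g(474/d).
(𝟙 * φ)(474) = 474

Divisors of 474: [1, 2, 3, 6, 79, 158, 237, 474]. For each d | 474:
  d = 1: 𝟙(1) · φ(474/1) = 1 · 156 = 156
  d = 2: 𝟙(2) · φ(474/2) = 1 · 156 = 156
  d = 3: 𝟙(3) · φ(474/3) = 1 · 78 = 78
  d = 6: 𝟙(6) · φ(474/6) = 1 · 78 = 78
  d = 79: 𝟙(79) · φ(474/79) = 1 · 2 = 2
  d = 158: 𝟙(158) · φ(474/158) = 1 · 2 = 2
  d = 237: 𝟙(237) · φ(474/237) = 1 · 1 = 1
  d = 474: 𝟙(474) · φ(474/474) = 1 · 1 = 1
Summing: (𝟙 * φ)(474) = 156 + 156 + 78 + 78 + 2 + 2 + 1 + 1 = 474.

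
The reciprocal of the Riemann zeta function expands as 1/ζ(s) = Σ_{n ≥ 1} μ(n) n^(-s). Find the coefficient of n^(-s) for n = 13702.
μ(13702) = 1

Factor n = 13702 = 2 · 13 · 17 · 31. μ(n) = 0 if any exponent ≥ 2 (not squarefree); otherwise μ(n) = (−1)^{ω(n)} where ω(n) is the number of distinct prime factors. Applying: μ(13702) = 1.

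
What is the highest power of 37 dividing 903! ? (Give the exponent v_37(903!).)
v_37(903!) = 24

Legendre's formula: v_p(n!) = Σ_{k ≥ 1} ⌊n / p^k⌋. For p = 37, n = 903, the terms are:
  ⌊903/37^1⌋ = ⌊903/37⌋ = 24
(the next term ⌊903/37^2⌋ = 0, terminating the sum). Summing: v_37(903!) = 24 = 24.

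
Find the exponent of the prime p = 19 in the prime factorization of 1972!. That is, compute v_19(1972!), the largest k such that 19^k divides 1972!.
v_19(1972!) = 108

Legendre's formula: v_p(n!) = Σ_{k ≥ 1} ⌊n / p^k⌋. For p = 19, n = 1972, the terms are:
  ⌊1972/19^1⌋ = ⌊1972/19⌋ = 103
  ⌊1972/19^2⌋ = ⌊1972/361⌋ = 5
(the next term ⌊1972/19^3⌋ = 0, terminating the sum). Summing: v_19(1972!) = 103 + 5 = 108.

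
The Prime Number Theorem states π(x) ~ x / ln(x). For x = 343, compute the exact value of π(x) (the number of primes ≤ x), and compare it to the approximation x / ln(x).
π(343) = 68;  x/ln(x) ≈ 58.76;  relative error ≈ 13.59%.

Directly count primes up to 343: π(343) = 68. The PNT approximation gives 343/ln(343) ≈ 343/5.83773 ≈ 58.76. Relative error (π(x) − x/ln(x)) / π(x) ≈ 13.59%; the approximation is known to undercount slightly (Li(x) is a better estimate).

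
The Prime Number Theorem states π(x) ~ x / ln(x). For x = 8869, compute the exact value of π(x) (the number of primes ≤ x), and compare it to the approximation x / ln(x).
π(8869) = 1106;  x/ln(x) ≈ 975.65;  relative error ≈ 11.79%.

Directly count primes up to 8869: π(8869) = 1106. The PNT approximation gives 8869/ln(8869) ≈ 8869/9.09032 ≈ 975.65. Relative error (π(x) − x/ln(x)) / π(x) ≈ 11.79%; the approximation is known to undercount slightly (Li(x) is a better estimate).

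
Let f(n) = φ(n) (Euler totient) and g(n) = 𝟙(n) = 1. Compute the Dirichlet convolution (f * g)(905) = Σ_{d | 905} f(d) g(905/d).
(φ * 𝟙)(905) = 905

Divisors of 905: [1, 5, 181, 905]. For each d | 905:
  d = 1: φ(1) · 𝟙(905/1) = 1 · 1 = 1
  d = 5: φ(5) · 𝟙(905/5) = 4 · 1 = 4
  d = 181: φ(181) · 𝟙(905/181) = 180 · 1 = 180
  d = 905: φ(905) · 𝟙(905/905) = 720 · 1 = 720
Summing: (φ * 𝟙)(905) = 1 + 4 + 180 + 720 = 905.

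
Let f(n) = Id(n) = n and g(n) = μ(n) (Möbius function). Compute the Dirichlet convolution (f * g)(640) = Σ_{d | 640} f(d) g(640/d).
(Id * μ)(640) = 256

Divisors of 640: [1, 2, 4, 5, 8, 10, 16, 20, 32, 40, 64, 80, 128, 160, 320, 640]. For each d | 640:
  d = 1: Id(1) · μ(640/1) = 1 · 0 = 0
  d = 2: Id(2) · μ(640/2) = 2 · 0 = 0
  d = 4: Id(4) · μ(640/4) = 4 · 0 = 0
  d = 5: Id(5) · μ(640/5) = 5 · 0 = 0
  d = 8: Id(8) · μ(640/8) = 8 · 0 = 0
  d = 10: Id(10) · μ(640/10) = 10 · 0 = 0
  d = 16: Id(16) · μ(640/16) = 16 · 0 = 0
  d = 20: Id(20) · μ(640/20) = 20 · 0 = 0
  d = 32: Id(32) · μ(640/32) = 32 · 0 = 0
  d = 40: Id(40) · μ(640/40) = 40 · 0 = 0
  d = 64: Id(64) · μ(640/64) = 64 · 1 = 64
  d = 80: Id(80) · μ(640/80) = 80 · 0 = 0
  d = 128: Id(128) · μ(640/128) = 128 · -1 = -128
  d = 160: Id(160) · μ(640/160) = 160 · 0 = 0
  d = 320: Id(320) · μ(640/320) = 320 · -1 = -320
  d = 640: Id(640) · μ(640/640) = 640 · 1 = 640
Summing: (Id * μ)(640) = 0 + 0 + 0 + 0 + 0 + 0 + 0 + 0 + 0 + 0 + 64 + 0 + -128 + 0 + -320 + 640 = 256.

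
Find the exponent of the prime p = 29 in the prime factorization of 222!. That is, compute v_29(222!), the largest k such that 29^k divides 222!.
v_29(222!) = 7

Legendre's formula: v_p(n!) = Σ_{k ≥ 1} ⌊n / p^k⌋. For p = 29, n = 222, the terms are:
  ⌊222/29^1⌋ = ⌊222/29⌋ = 7
(the next term ⌊222/29^2⌋ = 0, terminating the sum). Summing: v_29(222!) = 7 = 7.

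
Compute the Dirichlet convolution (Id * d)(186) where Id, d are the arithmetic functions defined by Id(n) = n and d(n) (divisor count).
(Id * d)(186) = 660

Divisors of 186: [1, 2, 3, 6, 31, 62, 93, 186]. For each d | 186:
  d = 1: Id(1) · d(186/1) = 1 · 8 = 8
  d = 2: Id(2) · d(186/2) = 2 · 4 = 8
  d = 3: Id(3) · d(186/3) = 3 · 4 = 12
  d = 6: Id(6) · d(186/6) = 6 · 2 = 12
  d = 31: Id(31) · d(186/31) = 31 · 4 = 124
  d = 62: Id(62) · d(186/62) = 62 · 2 = 124
  d = 93: Id(93) · d(186/93) = 93 · 2 = 186
  d = 186: Id(186) · d(186/186) = 186 · 1 = 186
Summing: (Id * d)(186) = 8 + 8 + 12 + 12 + 124 + 124 + 186 + 186 = 660.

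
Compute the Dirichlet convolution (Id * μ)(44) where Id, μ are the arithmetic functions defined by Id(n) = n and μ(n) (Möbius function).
(Id * μ)(44) = 20

Divisors of 44: [1, 2, 4, 11, 22, 44]. For each d | 44:
  d = 1: Id(1) · μ(44/1) = 1 · 0 = 0
  d = 2: Id(2) · μ(44/2) = 2 · 1 = 2
  d = 4: Id(4) · μ(44/4) = 4 · -1 = -4
  d = 11: Id(11) · μ(44/11) = 11 · 0 = 0
  d = 22: Id(22) · μ(44/22) = 22 · -1 = -22
  d = 44: Id(44) · μ(44/44) = 44 · 1 = 44
Summing: (Id * μ)(44) = 0 + 2 + -4 + 0 + -22 + 44 = 20.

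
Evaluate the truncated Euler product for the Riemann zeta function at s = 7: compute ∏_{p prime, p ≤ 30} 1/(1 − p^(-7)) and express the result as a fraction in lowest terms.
∏ = 20189988207350348919037978304364860886791127062160383015625/20022812195570168466484427140768180765465562977446282025216

The primes p ≤ 30 are [2, 3, 5, 7, 11, 13, 17, 19, 23, 29]. For each prime, (1 − 1/p^7)^(-1) = p^7 / (p^7 − 1). The product is (1 − 1/2^7)^(-1), (1 − 1/3^7)^(-1), (1 − 1/5^7)^(-1), (1 − 1/7^7)^(-1), (1 − 1/11^7)^(-1), (1 − 1/13^7)^(-1), (1 − 1/17^7)^(-1), (1 − 1/19^7)^(-1), (1 − 1/23^7)^(-1), (1 − 1/29^7)^(-1) = ∏ p^7 / (p^7 − 1) = 20189988207350348919037978304364860886791127062160383015625/20022812195570168466484427140768180765465562977446282025216.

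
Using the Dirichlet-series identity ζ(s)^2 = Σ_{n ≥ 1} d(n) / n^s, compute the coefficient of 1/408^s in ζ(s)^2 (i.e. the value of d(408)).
d(408) = 16

ζ(s)^2 = (Σ 1/m^s)(Σ 1/k^s). The coefficient of 1/n^s in the product is the number of ordered pairs (m, k) with mk = n, which equals d(n). For n = 408, divisors are [1, 2, 3, 4, 6, 8, 12, 17, 24, 34, 51, 68, 102, 136, 204, 408], so d(408) = 16.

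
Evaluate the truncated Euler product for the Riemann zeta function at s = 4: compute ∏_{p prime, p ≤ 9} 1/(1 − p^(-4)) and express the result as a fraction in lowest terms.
∏ = 7203/6656

The primes p ≤ 9 are [2, 3, 5, 7]. For each prime, (1 − 1/p^4)^(-1) = p^4 / (p^4 − 1). The product is (1 − 1/2^4)^(-1), (1 − 1/3^4)^(-1), (1 − 1/5^4)^(-1), (1 − 1/7^4)^(-1) = ∏ p^4 / (p^4 − 1) = 7203/6656.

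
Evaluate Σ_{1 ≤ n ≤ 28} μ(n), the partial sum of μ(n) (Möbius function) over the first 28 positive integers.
Σ_{n ≤ 28} μ(n) = -1

Compute μ(n) for each 1 ≤ n ≤ 28: μ(1) = 1, μ(2) = -1, μ(3) = -1, μ(4) = 0, μ(5) = -1, μ(6) = 1, μ(7) = -1, μ(8) = 0, μ(9) = 0, μ(10) = 1, μ(11) = -1, μ(12) = 0, μ(13) = -1, μ(14) = 1, μ(15) = 1, μ(16) = 0, μ(17) = -1, μ(18) = 0, μ(19) = -1, μ(20) = 0, μ(21) = 1, μ(22) = 1, μ(23) = -1, μ(24) = 0, μ(25) = 0, μ(26) = 1, μ(27) = 0, μ(28) = 0. Summing all 28 values: -1. (Mertens function M(x) = Σ_{n ≤ x} μ(n); on average M(x) should be small (PNT ⟺ M(x) = o(x)).)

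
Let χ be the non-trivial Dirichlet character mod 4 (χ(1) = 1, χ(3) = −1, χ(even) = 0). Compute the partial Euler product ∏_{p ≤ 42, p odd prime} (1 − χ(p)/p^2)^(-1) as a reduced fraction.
∏ = 229680782632694823859/250495395975659520000

The odd primes p ≤ 42 are [3, 5, 7, 11, 13, 17, 19, 23, 29, 31, 37, 41]. For each, χ(p) = 1 if p ≡ 1 mod 4, χ(p) = −1 if p ≡ 3 mod 4. Taking (1 − χ(p)/p^2)^(-1) = p^2/(p^2 − χ(p)): (1 − (-1)/3^2)^(-1) · (1 − (1)/5^2)^(-1) · (1 − (-1)/7^2)^(-1) · (1 − (-1)/11^2)^(-1) · (1 − (1)/13^2)^(-1) · (1 − (1)/17^2)^(-1) · (1 − (-1)/19^2)^(-1) · (1 − (-1)/23^2)^(-1) · (1 − (1)/29^2)^(-1) · (1 − (-1)/31^2)^(-1) · (1 − (1)/37^2)^(-1) · (1 − (1)/41^2)^(-1) = 229680782632694823859/250495395975659520000.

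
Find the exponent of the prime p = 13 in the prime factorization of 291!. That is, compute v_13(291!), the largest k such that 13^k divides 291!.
v_13(291!) = 23

Legendre's formula: v_p(n!) = Σ_{k ≥ 1} ⌊n / p^k⌋. For p = 13, n = 291, the terms are:
  ⌊291/13^1⌋ = ⌊291/13⌋ = 22
  ⌊291/13^2⌋ = ⌊291/169⌋ = 1
(the next term ⌊291/13^3⌋ = 0, terminating the sum). Summing: v_13(291!) = 22 + 1 = 23.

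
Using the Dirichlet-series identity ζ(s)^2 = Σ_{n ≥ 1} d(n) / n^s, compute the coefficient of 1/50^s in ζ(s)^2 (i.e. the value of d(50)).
d(50) = 6

ζ(s)^2 = (Σ 1/m^s)(Σ 1/k^s). The coefficient of 1/n^s in the product is the number of ordered pairs (m, k) with mk = n, which equals d(n). For n = 50, divisors are [1, 2, 5, 10, 25, 50], so d(50) = 6.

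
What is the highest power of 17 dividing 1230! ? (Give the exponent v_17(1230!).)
v_17(1230!) = 76

Legendre's formula: v_p(n!) = Σ_{k ≥ 1} ⌊n / p^k⌋. For p = 17, n = 1230, the terms are:
  ⌊1230/17^1⌋ = ⌊1230/17⌋ = 72
  ⌊1230/17^2⌋ = ⌊1230/289⌋ = 4
(the next term ⌊1230/17^3⌋ = 0, terminating the sum). Summing: v_17(1230!) = 72 + 4 = 76.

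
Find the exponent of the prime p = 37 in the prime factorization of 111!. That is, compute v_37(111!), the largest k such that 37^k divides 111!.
v_37(111!) = 3

Legendre's formula: v_p(n!) = Σ_{k ≥ 1} ⌊n / p^k⌋. For p = 37, n = 111, the terms are:
  ⌊111/37^1⌋ = ⌊111/37⌋ = 3
(the next term ⌊111/37^2⌋ = 0, terminating the sum). Summing: v_37(111!) = 3 = 3.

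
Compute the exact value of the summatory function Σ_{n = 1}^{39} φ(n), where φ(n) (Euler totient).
Σ_{n ≤ 39} φ(n) = 474

Compute φ(n) for each 1 ≤ n ≤ 39: φ(1) = 1, φ(2) = 1, φ(3) = 2, φ(4) = 2, φ(5) = 4, φ(6) = 2, φ(7) = 6, φ(8) = 4, φ(9) = 6, φ(10) = 4, φ(11) = 10, φ(12) = 4, φ(13) = 12, φ(14) = 6, φ(15) = 8, φ(16) = 8, φ(17) = 16, φ(18) = 6, φ(19) = 18, φ(20) = 8, φ(21) = 12, φ(22) = 10, φ(23) = 22, φ(24) = 8, φ(25) = 20, φ(26) = 12, φ(27) = 18, φ(28) = 12, φ(29) = 28, φ(30) = 8, φ(31) = 30, φ(32) = 16, φ(33) = 20, φ(34) = 16, φ(35) = 24, φ(36) = 12, φ(37) = 36, φ(38) = 18, φ(39) = 24. Summing all 39 values: 474. (Average order: Σ_{n ≤ x} φ(n) ~ (3/π²) x². For x = 39, (3/π²)·39² ≈ 462.33.)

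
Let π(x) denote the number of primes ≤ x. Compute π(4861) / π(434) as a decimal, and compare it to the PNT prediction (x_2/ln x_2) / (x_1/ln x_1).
π(4861)/π(434) = 651/84 ≈ 7.7500;  PNT prediction ≈ 8.0128.

π(434) = 84 and π(4861) = 651, so π(4861)/π(434) ≈ 7.7500. The PNT-predicted ratio is (4861/ln(4861)) / (434/ln(434)) ≈ 8.0128. The two agree to within a few percent, as expected.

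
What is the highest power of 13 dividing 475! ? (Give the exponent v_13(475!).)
v_13(475!) = 38

Legendre's formula: v_p(n!) = Σ_{k ≥ 1} ⌊n / p^k⌋. For p = 13, n = 475, the terms are:
  ⌊475/13^1⌋ = ⌊475/13⌋ = 36
  ⌊475/13^2⌋ = ⌊475/169⌋ = 2
(the next term ⌊475/13^3⌋ = 0, terminating the sum). Summing: v_13(475!) = 36 + 2 = 38.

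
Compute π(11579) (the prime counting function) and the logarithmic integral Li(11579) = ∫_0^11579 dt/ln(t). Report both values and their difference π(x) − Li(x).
π(11579) = 1393;  Li(11579) ≈ 1416.19;  π(x) − Li(x) ≈ -23.19.

Direct count of primes ≤ 11579 gives π(11579) = 1393. Numerical evaluation of the logarithmic integral gives Li(11579) ≈ 1416.19. The difference π(x) − Li(x) ≈ -23.19 is typically negative for small/moderate x (Li(x) overestimates), though Littlewood's theorem shows this sign changes infinitely often.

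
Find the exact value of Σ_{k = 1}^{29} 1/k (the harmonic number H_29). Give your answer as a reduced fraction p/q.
H_29 = 9227046511387/2329089562800

Direct summation: H_29 = 1 + 1/2 + ... + 1/29. The least common denominator is lcm(1, ..., 29) = 2329089562800; over this denominator the numerator is 2329089562800 + 1164544781400 + 776363187600 + 582272390700 + 465817912560 + 388181593800 + 332727080400 + 291136195350 + 258787729200 + 232908956280 + 211735414800 + 194090796900 + 179160735600 + 166363540200 + 155272637520 + 145568097675 + 137005268400 + 129393864600 + 122583661200 + 116454478140 + 110909026800 + 105867707400 + 101264763600 + 97045398450 + 93163582512 + 89580367800 + 86262576400 + 83181770100 + 80313433200 = 9227046511387, so H_29 = 9227046511387/2329089562800 (already in lowest terms) ≈ 3.96165. (The PNT-adjacent estimate ln(29) + γ ≈ 3.94451 matches within O(1/n).)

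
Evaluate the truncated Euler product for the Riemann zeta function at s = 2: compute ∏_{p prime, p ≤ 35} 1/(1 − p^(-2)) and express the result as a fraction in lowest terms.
∏ = 82920037520482019/50722704772300800

The primes p ≤ 35 are [2, 3, 5, 7, 11, 13, 17, 19, 23, 29, 31]. For each prime, (1 − 1/p^2)^(-1) = p^2 / (p^2 − 1). The product is (1 − 1/2^2)^(-1), (1 − 1/3^2)^(-1), (1 − 1/5^2)^(-1), (1 − 1/7^2)^(-1), (1 − 1/11^2)^(-1), (1 − 1/13^2)^(-1), (1 − 1/17^2)^(-1), (1 − 1/19^2)^(-1), (1 − 1/23^2)^(-1), (1 − 1/29^2)^(-1), (1 − 1/31^2)^(-1) = ∏ p^2 / (p^2 − 1) = 82920037520482019/50722704772300800.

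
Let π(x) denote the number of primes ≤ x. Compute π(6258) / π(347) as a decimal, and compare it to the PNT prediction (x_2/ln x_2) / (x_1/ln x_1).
π(6258)/π(347) = 813/69 ≈ 11.7826;  PNT prediction ≈ 12.0676.

π(347) = 69 and π(6258) = 813, so π(6258)/π(347) ≈ 11.7826. The PNT-predicted ratio is (6258/ln(6258)) / (347/ln(347)) ≈ 12.0676. The two agree to within a few percent, as expected.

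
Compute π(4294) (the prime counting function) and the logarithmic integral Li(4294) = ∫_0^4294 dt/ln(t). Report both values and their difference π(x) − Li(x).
π(4294) = 589;  Li(4294) ≈ 600.66;  π(x) − Li(x) ≈ -11.66.

Direct count of primes ≤ 4294 gives π(4294) = 589. Numerical evaluation of the logarithmic integral gives Li(4294) ≈ 600.66. The difference π(x) − Li(x) ≈ -11.66 is typically negative for small/moderate x (Li(x) overestimates), though Littlewood's theorem shows this sign changes infinitely often.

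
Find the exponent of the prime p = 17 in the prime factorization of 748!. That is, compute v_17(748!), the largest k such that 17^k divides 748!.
v_17(748!) = 46

Legendre's formula: v_p(n!) = Σ_{k ≥ 1} ⌊n / p^k⌋. For p = 17, n = 748, the terms are:
  ⌊748/17^1⌋ = ⌊748/17⌋ = 44
  ⌊748/17^2⌋ = ⌊748/289⌋ = 2
(the next term ⌊748/17^3⌋ = 0, terminating the sum). Summing: v_17(748!) = 44 + 2 = 46.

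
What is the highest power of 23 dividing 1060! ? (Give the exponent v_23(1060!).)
v_23(1060!) = 48

Legendre's formula: v_p(n!) = Σ_{k ≥ 1} ⌊n / p^k⌋. For p = 23, n = 1060, the terms are:
  ⌊1060/23^1⌋ = ⌊1060/23⌋ = 46
  ⌊1060/23^2⌋ = ⌊1060/529⌋ = 2
(the next term ⌊1060/23^3⌋ = 0, terminating the sum). Summing: v_23(1060!) = 46 + 2 = 48.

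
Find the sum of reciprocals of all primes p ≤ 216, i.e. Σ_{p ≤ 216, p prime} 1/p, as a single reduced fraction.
Σ 1/p = 3215488142498485484492183158345029261034221047849345857469577412562094716564064084247/1645783550795210387735581011435590727981167322669649249414629852197255934130751870910

π(216) = 47, so the primes ≤ 216 are [2, 3, 5, 7, 11, 13, 17, 19, 23, 29, 31, 37, 41, 43, 47, 53, 59, 61, 67, 71, 73, 79, 83, 89, 97, 101, 103, 107, 109, 113, 127, 131, 137, 139, 149, 151, 157, 163, 167, 173, 179, 181, 191, 193, 197, 199, 211]. Summing 1/p over these primes: 3215488142498485484492183158345029261034221047849345857469577412562094716564064084247/1645783550795210387735581011435590727981167322669649249414629852197255934130751870910 ≈ 1.9538. Mertens estimate ln ln(216) + 0.2615 ≈ 1.9433.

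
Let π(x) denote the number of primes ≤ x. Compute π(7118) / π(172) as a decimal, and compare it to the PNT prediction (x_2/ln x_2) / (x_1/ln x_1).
π(7118)/π(172) = 911/39 ≈ 23.3590;  PNT prediction ≈ 24.0150.

π(172) = 39 and π(7118) = 911, so π(7118)/π(172) ≈ 23.3590. The PNT-predicted ratio is (7118/ln(7118)) / (172/ln(172)) ≈ 24.0150. The two agree to within a few percent, as expected.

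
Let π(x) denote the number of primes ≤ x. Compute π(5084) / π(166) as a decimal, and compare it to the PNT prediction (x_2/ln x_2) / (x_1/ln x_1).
π(5084)/π(166) = 679/38 ≈ 17.8684;  PNT prediction ≈ 18.3460.

π(166) = 38 and π(5084) = 679, so π(5084)/π(166) ≈ 17.8684. The PNT-predicted ratio is (5084/ln(5084)) / (166/ln(166)) ≈ 18.3460. The two agree to within a few percent, as expected.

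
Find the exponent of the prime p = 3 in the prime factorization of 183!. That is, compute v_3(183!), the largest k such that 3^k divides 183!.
v_3(183!) = 89

Legendre's formula: v_p(n!) = Σ_{k ≥ 1} ⌊n / p^k⌋. For p = 3, n = 183, the terms are:
  ⌊183/3^1⌋ = ⌊183/3⌋ = 61
  ⌊183/3^2⌋ = ⌊183/9⌋ = 20
  ⌊183/3^3⌋ = ⌊183/27⌋ = 6
  ⌊183/3^4⌋ = ⌊183/81⌋ = 2
(the next term ⌊183/3^5⌋ = 0, terminating the sum). Summing: v_3(183!) = 61 + 20 + 6 + 2 = 89.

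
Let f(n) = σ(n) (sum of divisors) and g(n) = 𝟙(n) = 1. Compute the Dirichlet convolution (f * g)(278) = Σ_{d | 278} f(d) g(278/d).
(σ * 𝟙)(278) = 564

Divisors of 278: [1, 2, 139, 278]. For each d | 278:
  d = 1: σ(1) · 𝟙(278/1) = 1 · 1 = 1
  d = 2: σ(2) · 𝟙(278/2) = 3 · 1 = 3
  d = 139: σ(139) · 𝟙(278/139) = 140 · 1 = 140
  d = 278: σ(278) · 𝟙(278/278) = 420 · 1 = 420
Summing: (σ * 𝟙)(278) = 1 + 3 + 140 + 420 = 564.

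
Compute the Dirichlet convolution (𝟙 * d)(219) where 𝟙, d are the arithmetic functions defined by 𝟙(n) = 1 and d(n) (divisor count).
(𝟙 * d)(219) = 9

Divisors of 219: [1, 3, 73, 219]. For each d | 219:
  d = 1: 𝟙(1) · d(219/1) = 1 · 4 = 4
  d = 3: 𝟙(3) · d(219/3) = 1 · 2 = 2
  d = 73: 𝟙(73) · d(219/73) = 1 · 2 = 2
  d = 219: 𝟙(219) · d(219/219) = 1 · 1 = 1
Summing: (𝟙 * d)(219) = 4 + 2 + 2 + 1 = 9.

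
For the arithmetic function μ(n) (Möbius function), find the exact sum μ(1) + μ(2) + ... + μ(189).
Σ_{n ≤ 189} μ(n) = -3

Compute μ(n) for each 1 ≤ n ≤ 189: μ(1) = 1, μ(2) = -1, μ(3) = -1, μ(4) = 0, μ(5) = -1, μ(6) = 1, μ(7) = -1, μ(8) = 0, μ(9) = 0, μ(10) = 1, μ(11) = -1, μ(12) = 0, μ(13) = -1, μ(14) = 1, μ(15) = 1, μ(16) = 0, μ(17) = -1, μ(18) = 0, μ(19) = -1, μ(20) = 0, μ(21) = 1, μ(22) = 1, μ(23) = -1, μ(24) = 0, μ(25) = 0, μ(26) = 1, μ(27) = 0, μ(28) = 0, μ(29) = -1, μ(30) = -1, μ(31) = -1, μ(32) = 0, μ(33) = 1, μ(34) = 1, μ(35) = 1, μ(36) = 0, μ(37) = -1, μ(38) = 1, μ(39) = 1, μ(40) = 0, μ(41) = -1, μ(42) = -1, μ(43) = -1, μ(44) = 0, μ(45) = 0, μ(46) = 1, μ(47) = -1, μ(48) = 0, μ(49) = 0, μ(50) = 0, μ(51) = 1, μ(52) = 0, μ(53) = -1, μ(54) = 0, μ(55) = 1, μ(56) = 0, μ(57) = 1, μ(58) = 1, μ(59) = -1, μ(60) = 0, μ(61) = -1, μ(62) = 1, μ(63) = 0, μ(64) = 0, μ(65) = 1, μ(66) = -1, μ(67) = -1, μ(68) = 0, μ(69) = 1, μ(70) = -1, μ(71) = -1, μ(72) = 0, μ(73) = -1, μ(74) = 1, μ(75) = 0, μ(76) = 0, μ(77) = 1, μ(78) = -1, μ(79) = -1, μ(80) = 0, μ(81) = 0, μ(82) = 1, μ(83) = -1, μ(84) = 0, μ(85) = 1, μ(86) = 1, μ(87) = 1, μ(88) = 0, μ(89) = -1, μ(90) = 0, μ(91) = 1, μ(92) = 0, μ(93) = 1, μ(94) = 1, μ(95) = 1, μ(96) = 0, μ(97) = -1, μ(98) = 0, μ(99) = 0, μ(100) = 0, μ(101) = -1, μ(102) = -1, μ(103) = -1, μ(104) = 0, μ(105) = -1, μ(106) = 1, μ(107) = -1, μ(108) = 0, μ(109) = -1, μ(110) = -1, μ(111) = 1, μ(112) = 0, μ(113) = -1, μ(114) = -1, μ(115) = 1, μ(116) = 0, μ(117) = 0, μ(118) = 1, μ(119) = 1, μ(120) = 0, μ(121) = 0, μ(122) = 1, μ(123) = 1, μ(124) = 0, μ(125) = 0, μ(126) = 0, μ(127) = -1, μ(128) = 0, μ(129) = 1, μ(130) = -1, μ(131) = -1, μ(132) = 0, μ(133) = 1, μ(134) = 1, μ(135) = 0, μ(136) = 0, μ(137) = -1, μ(138) = -1, μ(139) = -1, μ(140) = 0, μ(141) = 1, μ(142) = 1, μ(143) = 1, μ(144) = 0, μ(145) = 1, μ(146) = 1, μ(147) = 0, μ(148) = 0, μ(149) = -1, μ(150) = 0, μ(151) = -1, μ(152) = 0, μ(153) = 0, μ(154) = -1, μ(155) = 1, μ(156) = 0, μ(157) = -1, μ(158) = 1, μ(159) = 1, μ(160) = 0, μ(161) = 1, μ(162) = 0, μ(163) = -1, μ(164) = 0, μ(165) = -1, μ(166) = 1, μ(167) = -1, μ(168) = 0, μ(169) = 0, μ(170) = -1, μ(171) = 0, μ(172) = 0, μ(173) = -1, μ(174) = -1, μ(175) = 0, μ(176) = 0, μ(177) = 1, μ(178) = 1, μ(179) = -1, μ(180) = 0, μ(181) = -1, μ(182) = -1, μ(183) = 1, μ(184) = 0, μ(185) = 1, μ(186) = -1, μ(187) = 1, μ(188) = 0, μ(189) = 0. Summing all 189 values: -3. (Mertens function M(x) = Σ_{n ≤ x} μ(n); on average M(x) should be small (PNT ⟺ M(x) = o(x)).)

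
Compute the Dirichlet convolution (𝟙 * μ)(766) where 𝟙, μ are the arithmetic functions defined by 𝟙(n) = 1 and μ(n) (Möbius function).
(𝟙 * μ)(766) = 0

Divisors of 766: [1, 2, 383, 766]. For each d | 766:
  d = 1: 𝟙(1) · μ(766/1) = 1 · 1 = 1
  d = 2: 𝟙(2) · μ(766/2) = 1 · -1 = -1
  d = 383: 𝟙(383) · μ(766/383) = 1 · -1 = -1
  d = 766: 𝟙(766) · μ(766/766) = 1 · 1 = 1
Summing: (𝟙 * μ)(766) = 1 + -1 + -1 + 1 = 0.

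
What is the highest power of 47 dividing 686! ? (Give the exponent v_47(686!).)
v_47(686!) = 14

Legendre's formula: v_p(n!) = Σ_{k ≥ 1} ⌊n / p^k⌋. For p = 47, n = 686, the terms are:
  ⌊686/47^1⌋ = ⌊686/47⌋ = 14
(the next term ⌊686/47^2⌋ = 0, terminating the sum). Summing: v_47(686!) = 14 = 14.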